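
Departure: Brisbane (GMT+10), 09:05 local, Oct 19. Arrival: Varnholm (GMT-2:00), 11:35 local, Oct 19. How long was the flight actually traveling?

Departure in UTC: 09:05 − 10:00 = 23:05 on Oct 18.
Arrival in UTC: 11:35 + 2:00 = 13:35 on Oct 19.
Elapsed = 13:35 − 23:05 (+1 day) = 14 hours 30 minutes.

14 hours 30 minutes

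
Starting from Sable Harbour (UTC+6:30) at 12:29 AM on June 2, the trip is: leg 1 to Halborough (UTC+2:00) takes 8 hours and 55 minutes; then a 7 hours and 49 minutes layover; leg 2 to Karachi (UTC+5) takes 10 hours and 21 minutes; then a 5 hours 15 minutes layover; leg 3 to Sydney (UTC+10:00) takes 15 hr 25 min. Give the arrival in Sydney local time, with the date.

Convert departure to UTC: 12:29 AM − 6:30 = 5:59 PM UTC on Jun 1.
Add 8 hours and 55 minutes leg 1 → 2:54 AM UTC (Jun 2).
Add 7 hours and 49 minutes layover in Halborough → 10:43 AM UTC.
Add 10 hours 21 minutes leg 2 → 9:04 PM UTC.
Add 5 hours 15 minutes layover in Karachi → 2:19 AM UTC (Jun 3).
Add 15 hours 25 minutes leg 3 → 5:44 PM UTC.
Sydney is UTC+10:00, so local arrival = 5:44 PM + 10:00 = 3:44 AM on Jun 4.

3:44 AM on June 4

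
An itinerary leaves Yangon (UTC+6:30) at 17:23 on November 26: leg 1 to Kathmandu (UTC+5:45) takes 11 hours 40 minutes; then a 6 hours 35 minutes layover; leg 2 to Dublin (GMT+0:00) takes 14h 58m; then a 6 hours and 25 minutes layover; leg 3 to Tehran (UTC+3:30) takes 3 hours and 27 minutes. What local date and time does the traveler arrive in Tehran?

09:28 on November 28

Convert departure to UTC: 17:23 − 6:30 = 10:53 UTC on Nov 26.
Add 11 hours and 40 minutes leg 1 → 22:33 UTC.
Add 6 hours and 35 minutes layover in Kathmandu → 05:08 UTC (Nov 27).
Add 14 hours 58 minutes leg 2 → 20:06 UTC.
Add 6 hours and 25 minutes layover in Dublin → 02:31 UTC (Nov 28).
Add 3 hours 27 minutes leg 3 → 05:58 UTC.
Tehran is UTC+3:30, so local arrival = 05:58 + 3:30 = 09:28 on Nov 28.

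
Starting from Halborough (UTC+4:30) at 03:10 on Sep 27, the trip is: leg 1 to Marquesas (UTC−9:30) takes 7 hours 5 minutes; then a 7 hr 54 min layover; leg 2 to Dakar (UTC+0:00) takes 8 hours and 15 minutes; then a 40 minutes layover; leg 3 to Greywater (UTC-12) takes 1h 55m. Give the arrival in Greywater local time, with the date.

12:29 on Sep 27

Convert departure to UTC: 03:10 − 4:30 = 22:40 UTC on Sep 26.
Add 7 hours and 5 minutes leg 1 → 05:45 UTC (Sep 27).
Add 7 hours and 54 minutes layover in Marquesas → 13:39 UTC.
Add 8 hours 15 minutes leg 2 → 21:54 UTC.
Add 40 minutes layover in Dakar → 22:34 UTC.
Add 1 hour and 55 minutes leg 3 → 00:29 UTC (Sep 28).
Greywater is UTC−12:00, so local arrival = 00:29 − 12:00 = 12:29 on Sep 27.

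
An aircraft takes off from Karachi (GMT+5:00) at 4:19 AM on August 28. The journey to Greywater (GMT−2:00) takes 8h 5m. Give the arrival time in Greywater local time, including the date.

Convert departure to UTC: 4:19 AM − 5:00 = 11:19 PM UTC on Aug 27.
Add 8 hours and 5 minutes travel time → 7:24 AM UTC (Aug 28).
Greywater is UTC−2:00, so local arrival = 7:24 AM − 2:00 = 5:24 AM on Aug 28.

5:24 AM on August 28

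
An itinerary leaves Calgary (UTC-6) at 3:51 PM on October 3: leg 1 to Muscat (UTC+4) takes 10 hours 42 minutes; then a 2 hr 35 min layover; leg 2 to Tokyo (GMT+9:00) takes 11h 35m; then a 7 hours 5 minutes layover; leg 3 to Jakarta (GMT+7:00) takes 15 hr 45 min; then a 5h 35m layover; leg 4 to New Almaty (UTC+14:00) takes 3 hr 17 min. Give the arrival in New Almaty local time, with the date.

8:25 PM on October 6

Convert departure to UTC: 3:51 PM + 6:00 = 9:51 PM UTC on Oct 3.
Add 10 hours and 42 minutes leg 1 → 8:33 AM UTC (Oct 4).
Add 2 hours and 35 minutes layover in Muscat → 11:08 AM UTC.
Add 11 hours and 35 minutes leg 2 → 10:43 PM UTC.
Add 7 hours 5 minutes layover in Tokyo → 5:48 AM UTC (Oct 5).
Add 15 hours and 45 minutes leg 3 → 9:33 PM UTC.
Add 5 hours and 35 minutes layover in Jakarta → 3:08 AM UTC (Oct 6).
Add 3 hours and 17 minutes leg 4 → 6:25 AM UTC.
New Almaty is UTC+14:00, so local arrival = 6:25 AM + 14:00 = 8:25 PM on Oct 6.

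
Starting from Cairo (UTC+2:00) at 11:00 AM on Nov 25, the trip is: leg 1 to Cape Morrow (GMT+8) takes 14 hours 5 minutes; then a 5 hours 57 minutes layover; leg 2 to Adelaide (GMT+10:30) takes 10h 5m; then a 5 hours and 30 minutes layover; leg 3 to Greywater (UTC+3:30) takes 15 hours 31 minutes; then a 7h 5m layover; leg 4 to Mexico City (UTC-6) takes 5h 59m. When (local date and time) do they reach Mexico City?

7:12 PM on Nov 27

Convert departure to UTC: 11:00 AM − 2:00 = 9:00 AM UTC on Nov 25.
Add 14 hours and 5 minutes leg 1 → 11:05 PM UTC.
Add 5 hours and 57 minutes layover in Cape Morrow → 5:02 AM UTC (Nov 26).
Add 10 hours 5 minutes leg 2 → 3:07 PM UTC.
Add 5 hours and 30 minutes layover in Adelaide → 8:37 PM UTC.
Add 15 hours 31 minutes leg 3 → 12:08 PM UTC (Nov 27).
Add 7 hours 5 minutes layover in Greywater → 7:13 PM UTC.
Add 5 hours and 59 minutes leg 4 → 1:12 AM UTC (Nov 28).
Mexico City is UTC−6:00, so local arrival = 1:12 AM − 6:00 = 7:12 PM on Nov 27.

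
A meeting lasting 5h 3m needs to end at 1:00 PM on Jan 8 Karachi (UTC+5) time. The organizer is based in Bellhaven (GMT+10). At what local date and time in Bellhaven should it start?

Target end time in UTC: 1:00 PM − 5:00 = 8:00 AM on Jan 8.
Subtract 5 hours 3 minutes → start 2:57 AM UTC on Jan 8.
Bellhaven is UTC+10:00: 2:57 AM + 10:00 = 12:57 PM on Jan 8.

12:57 PM on Jan 8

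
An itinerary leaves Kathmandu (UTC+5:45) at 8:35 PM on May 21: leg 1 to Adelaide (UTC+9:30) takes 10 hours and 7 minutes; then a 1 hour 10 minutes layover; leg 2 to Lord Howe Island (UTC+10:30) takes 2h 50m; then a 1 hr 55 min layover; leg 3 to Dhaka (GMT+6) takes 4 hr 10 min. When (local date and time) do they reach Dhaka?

Convert departure to UTC: 8:35 PM − 5:45 = 2:50 PM UTC on May 21.
Add 10 hours and 7 minutes leg 1 → 12:57 AM UTC (May 22).
Add 1 hour and 10 minutes layover in Adelaide → 2:07 AM UTC.
Add 2 hours and 50 minutes leg 2 → 4:57 AM UTC.
Add 1 hour 55 minutes layover in Lord Howe Island → 6:52 AM UTC.
Add 4 hours 10 minutes leg 3 → 11:02 AM UTC.
Dhaka is UTC+6:00, so local arrival = 11:02 AM + 6:00 = 5:02 PM on May 22.

5:02 PM on May 22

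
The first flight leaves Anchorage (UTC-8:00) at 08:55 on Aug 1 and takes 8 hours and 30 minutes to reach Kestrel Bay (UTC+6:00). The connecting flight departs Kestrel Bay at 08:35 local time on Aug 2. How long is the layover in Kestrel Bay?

1 hour 10 minutes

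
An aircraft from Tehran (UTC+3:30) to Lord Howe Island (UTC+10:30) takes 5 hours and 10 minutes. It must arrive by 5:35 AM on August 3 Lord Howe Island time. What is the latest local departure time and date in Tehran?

Target arrival in UTC: 5:35 AM − 10:30 = 7:05 PM on Aug 2.
Subtract 5 hours and 10 minutes → departure 1:55 PM UTC on Aug 2.
Tehran is UTC+3:30: 1:55 PM + 3:30 = 5:25 PM on Aug 2.

5:25 PM on August 2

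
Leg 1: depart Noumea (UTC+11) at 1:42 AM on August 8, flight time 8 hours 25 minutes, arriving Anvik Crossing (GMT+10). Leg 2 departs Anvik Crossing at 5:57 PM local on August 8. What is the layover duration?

8 hours 50 minutes

Convert departure to UTC: 1:42 AM − 11:00 = 2:42 PM UTC on Aug 7.
Add 8 hours and 25 minutes flight time → 11:07 PM UTC.
Anvik Crossing is UTC+10:00, so local arrival = 11:07 PM + 10:00 = 9:07 AM on Aug 8.
Layover = 5:57 PM − 9:07 AM = 8 hours 50 minutes.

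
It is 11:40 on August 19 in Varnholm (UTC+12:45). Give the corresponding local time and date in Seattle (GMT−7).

15:55 on August 18

In UTC: 11:40 − 12:45 = 22:55 on Aug 18.
Seattle is UTC−7:00: 22:55 − 7:00 = 15:55 on Aug 18.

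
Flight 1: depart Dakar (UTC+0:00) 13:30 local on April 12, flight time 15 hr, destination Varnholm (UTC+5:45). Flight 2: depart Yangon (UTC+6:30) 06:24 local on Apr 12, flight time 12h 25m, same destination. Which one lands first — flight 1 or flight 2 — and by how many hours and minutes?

Flight 1 departs at 13:30 UTC (Apr 12).
+15 hours → arrive 04:30 UTC on Apr 13.
Flight 2 in UTC: 06:24 − 6:30 = 23:54 on Apr 11.
+12 hours and 25 minutes → arrive 12:19 UTC on Apr 12.
Flight 2 lands earlier by 16 hours 11 minutes.

the second, by 16 hours 11 minutes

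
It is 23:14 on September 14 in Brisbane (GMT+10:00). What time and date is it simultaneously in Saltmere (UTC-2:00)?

11:14 on September 14

In UTC: 23:14 − 10:00 = 13:14 on Sep 14.
Saltmere is UTC−2:00: 13:14 − 2:00 = 11:14 on Sep 14.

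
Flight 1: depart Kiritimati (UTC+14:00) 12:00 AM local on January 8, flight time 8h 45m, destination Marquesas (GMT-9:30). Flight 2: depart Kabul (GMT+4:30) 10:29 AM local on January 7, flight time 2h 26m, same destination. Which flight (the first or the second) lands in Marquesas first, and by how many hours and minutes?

Flight 1 in UTC: 12:00 AM − 14:00 = 10:00 AM on Jan 7.
+8 hours 45 minutes → arrive 6:45 PM UTC on Jan 7.
Flight 2 in UTC: 10:29 AM − 4:30 = 5:59 AM on Jan 7.
+2 hours and 26 minutes → arrive 8:25 AM UTC on Jan 7.
Flight 2 lands earlier by 10 hours 20 minutes.

the second, by 10 hours 20 minutes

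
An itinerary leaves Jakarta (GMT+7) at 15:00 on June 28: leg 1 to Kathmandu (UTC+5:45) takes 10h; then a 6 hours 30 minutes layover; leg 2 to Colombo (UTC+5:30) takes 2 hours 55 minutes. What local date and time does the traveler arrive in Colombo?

08:55 on Jun 29

Convert departure to UTC: 15:00 − 7:00 = 08:00 UTC on Jun 28.
Add 10 hours leg 1 → 18:00 UTC.
Add 6 hours and 30 minutes layover in Kathmandu → 00:30 UTC (Jun 29).
Add 2 hours and 55 minutes leg 2 → 03:25 UTC.
Colombo is UTC+5:30, so local arrival = 03:25 + 5:30 = 08:55 on Jun 29.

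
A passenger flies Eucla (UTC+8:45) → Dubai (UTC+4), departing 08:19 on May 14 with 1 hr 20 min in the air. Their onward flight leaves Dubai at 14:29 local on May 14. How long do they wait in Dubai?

Convert departure to UTC: 08:19 − 8:45 = 23:34 UTC on May 13.
Add 1 hour and 20 minutes flight time → 00:54 UTC (May 14).
Dubai is UTC+4:00, so local arrival = 00:54 + 4:00 = 04:54 on May 14.
Layover = 14:29 − 04:54 = 9 hours 35 minutes.

9 hours 35 minutes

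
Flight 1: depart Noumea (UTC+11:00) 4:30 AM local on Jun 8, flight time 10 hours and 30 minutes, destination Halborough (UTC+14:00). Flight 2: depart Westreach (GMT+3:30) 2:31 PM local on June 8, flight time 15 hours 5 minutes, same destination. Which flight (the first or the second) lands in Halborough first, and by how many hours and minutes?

Flight 1 in UTC: 4:30 AM − 11:00 = 5:30 PM on Jun 7.
+10 hours 30 minutes → arrive 4:00 AM UTC on Jun 8.
Flight 2 in UTC: 2:31 PM − 3:30 = 11:01 AM on Jun 8.
+15 hours and 5 minutes → arrive 2:06 AM UTC on Jun 9.
Flight 1 lands earlier by 22 hours 6 minutes.

the first, by 22 hours 6 minutes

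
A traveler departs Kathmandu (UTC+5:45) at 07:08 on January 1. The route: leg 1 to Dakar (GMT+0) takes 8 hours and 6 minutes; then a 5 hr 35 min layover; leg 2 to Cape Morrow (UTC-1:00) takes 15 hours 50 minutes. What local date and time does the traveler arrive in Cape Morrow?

Convert departure to UTC: 07:08 − 5:45 = 01:23 UTC on Jan 1.
Add 8 hours 6 minutes leg 1 → 09:29 UTC.
Add 5 hours and 35 minutes layover in Dakar → 15:04 UTC.
Add 15 hours and 50 minutes leg 2 → 06:54 UTC (Jan 2).
Cape Morrow is UTC−1:00, so local arrival = 06:54 − 1:00 = 05:54 on Jan 2.

05:54 on January 2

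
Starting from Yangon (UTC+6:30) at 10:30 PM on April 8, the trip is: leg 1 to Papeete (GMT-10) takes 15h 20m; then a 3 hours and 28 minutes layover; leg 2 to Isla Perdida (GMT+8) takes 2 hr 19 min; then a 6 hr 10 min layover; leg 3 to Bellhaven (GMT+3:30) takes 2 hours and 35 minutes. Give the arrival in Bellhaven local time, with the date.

Convert departure to UTC: 10:30 PM − 6:30 = 4:00 PM UTC on Apr 8.
Add 15 hours and 20 minutes leg 1 → 7:20 AM UTC (Apr 9).
Add 3 hours and 28 minutes layover in Papeete → 10:48 AM UTC.
Add 2 hours 19 minutes leg 2 → 1:07 PM UTC.
Add 6 hours 10 minutes layover in Isla Perdida → 7:17 PM UTC.
Add 2 hours and 35 minutes leg 3 → 9:52 PM UTC.
Bellhaven is UTC+3:30, so local arrival = 9:52 PM + 3:30 = 1:22 AM on Apr 10.

1:22 AM on April 10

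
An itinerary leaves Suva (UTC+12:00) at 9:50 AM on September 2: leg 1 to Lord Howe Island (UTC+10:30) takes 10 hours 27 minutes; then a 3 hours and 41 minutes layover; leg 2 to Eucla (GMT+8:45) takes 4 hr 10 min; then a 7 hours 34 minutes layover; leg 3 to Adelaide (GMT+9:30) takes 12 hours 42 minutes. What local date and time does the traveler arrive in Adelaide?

9:54 PM on September 3

Convert departure to UTC: 9:50 AM − 12:00 = 9:50 PM UTC on Sep 1.
Add 10 hours and 27 minutes leg 1 → 8:17 AM UTC (Sep 2).
Add 3 hours and 41 minutes layover in Lord Howe Island → 11:58 AM UTC.
Add 4 hours 10 minutes leg 2 → 4:08 PM UTC.
Add 7 hours 34 minutes layover in Eucla → 11:42 PM UTC.
Add 12 hours and 42 minutes leg 3 → 12:24 PM UTC (Sep 3).
Adelaide is UTC+9:30, so local arrival = 12:24 PM + 9:30 = 9:54 PM on Sep 3.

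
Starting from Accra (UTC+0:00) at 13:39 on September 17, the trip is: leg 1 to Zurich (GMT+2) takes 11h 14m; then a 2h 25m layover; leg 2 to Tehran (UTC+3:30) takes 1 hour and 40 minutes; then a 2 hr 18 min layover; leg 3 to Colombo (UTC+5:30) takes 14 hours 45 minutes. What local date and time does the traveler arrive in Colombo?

Accra is at UTC+0, so departure is already 13:39 UTC on Sep 17.
Add 11 hours 14 minutes leg 1 → 00:53 UTC (Sep 18).
Add 2 hours and 25 minutes layover in Zurich → 03:18 UTC.
Add 1 hour 40 minutes leg 2 → 04:58 UTC.
Add 2 hours 18 minutes layover in Tehran → 07:16 UTC.
Add 14 hours 45 minutes leg 3 → 22:01 UTC.
Colombo is UTC+5:30, so local arrival = 22:01 + 5:30 = 03:31 on Sep 19.

03:31 on September 19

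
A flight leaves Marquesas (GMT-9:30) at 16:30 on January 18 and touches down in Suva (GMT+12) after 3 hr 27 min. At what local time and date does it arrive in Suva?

Convert departure to UTC: 16:30 + 9:30 = 02:00 UTC on Jan 19.
Add 3 hours and 27 minutes travel time → 05:27 UTC.
Suva is UTC+12:00, so local arrival = 05:27 + 12:00 = 17:27 on Jan 19.

17:27 on Jan 19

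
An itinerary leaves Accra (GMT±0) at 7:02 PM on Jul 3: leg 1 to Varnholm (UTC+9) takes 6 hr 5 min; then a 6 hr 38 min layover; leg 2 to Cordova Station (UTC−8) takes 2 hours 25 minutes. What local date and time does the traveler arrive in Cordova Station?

2:10 AM on Jul 4

Accra is at UTC+0, so departure is already 7:02 PM UTC on Jul 3.
Add 6 hours 5 minutes leg 1 → 1:07 AM UTC (Jul 4).
Add 6 hours 38 minutes layover in Varnholm → 7:45 AM UTC.
Add 2 hours and 25 minutes leg 2 → 10:10 AM UTC.
Cordova Station is UTC−8:00, so local arrival = 10:10 AM − 8:00 = 2:10 AM on Jul 4.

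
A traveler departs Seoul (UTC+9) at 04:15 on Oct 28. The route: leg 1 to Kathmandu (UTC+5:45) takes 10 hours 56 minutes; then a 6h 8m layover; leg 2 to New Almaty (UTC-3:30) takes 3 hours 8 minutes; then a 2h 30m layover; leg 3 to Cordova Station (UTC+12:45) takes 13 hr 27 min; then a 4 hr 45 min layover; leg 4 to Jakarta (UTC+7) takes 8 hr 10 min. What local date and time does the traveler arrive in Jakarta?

03:19 on October 30

Convert departure to UTC: 04:15 − 9:00 = 19:15 UTC on Oct 27.
Add 10 hours 56 minutes leg 1 → 06:11 UTC (Oct 28).
Add 6 hours 8 minutes layover in Kathmandu → 12:19 UTC.
Add 3 hours and 8 minutes leg 2 → 15:27 UTC.
Add 2 hours 30 minutes layover in New Almaty → 17:57 UTC.
Add 13 hours 27 minutes leg 3 → 07:24 UTC (Oct 29).
Add 4 hours 45 minutes layover in Cordova Station → 12:09 UTC.
Add 8 hours and 10 minutes leg 4 → 20:19 UTC.
Jakarta is UTC+7:00, so local arrival = 20:19 + 7:00 = 03:19 on Oct 30.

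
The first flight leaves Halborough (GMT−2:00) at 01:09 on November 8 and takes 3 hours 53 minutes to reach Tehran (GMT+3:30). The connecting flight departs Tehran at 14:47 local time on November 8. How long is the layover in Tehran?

4 hours 15 minutes

Convert departure to UTC: 01:09 + 2:00 = 03:09 UTC on Nov 8.
Add 3 hours and 53 minutes flight time → 07:02 UTC.
Tehran is UTC+3:30, so local arrival = 07:02 + 3:30 = 10:32 on Nov 8.
Layover = 14:47 − 10:32 = 4 hours 15 minutes.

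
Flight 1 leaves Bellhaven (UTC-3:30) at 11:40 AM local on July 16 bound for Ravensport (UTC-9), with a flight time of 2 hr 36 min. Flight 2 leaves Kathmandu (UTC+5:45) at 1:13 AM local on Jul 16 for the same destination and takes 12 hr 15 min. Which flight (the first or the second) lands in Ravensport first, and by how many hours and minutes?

Flight 1 in UTC: 11:40 AM + 3:30 = 3:10 PM on Jul 16.
+2 hours and 36 minutes → arrive 5:46 PM UTC on Jul 16.
Flight 2 in UTC: 1:13 AM − 5:45 = 7:28 PM on Jul 15.
+12 hours and 15 minutes → arrive 7:43 AM UTC on Jul 16.
Flight 2 lands earlier by 10 hours 3 minutes.

the second, by 10 hours 3 minutes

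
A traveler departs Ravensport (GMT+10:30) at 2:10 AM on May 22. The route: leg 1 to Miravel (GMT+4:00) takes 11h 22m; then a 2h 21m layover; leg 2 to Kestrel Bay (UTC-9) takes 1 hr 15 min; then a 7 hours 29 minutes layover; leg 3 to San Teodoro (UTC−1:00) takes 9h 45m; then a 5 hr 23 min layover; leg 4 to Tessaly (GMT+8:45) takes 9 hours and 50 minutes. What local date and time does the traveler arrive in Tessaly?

Convert departure to UTC: 2:10 AM − 10:30 = 3:40 PM UTC on May 21.
Add 11 hours and 22 minutes leg 1 → 3:02 AM UTC (May 22).
Add 2 hours 21 minutes layover in Miravel → 5:23 AM UTC.
Add 1 hour 15 minutes leg 2 → 6:38 AM UTC.
Add 7 hours and 29 minutes layover in Kestrel Bay → 2:07 PM UTC.
Add 9 hours and 45 minutes leg 3 → 11:52 PM UTC.
Add 5 hours 23 minutes layover in San Teodoro → 5:15 AM UTC (May 23).
Add 9 hours 50 minutes leg 4 → 3:05 PM UTC.
Tessaly is UTC+8:45, so local arrival = 3:05 PM + 8:45 = 11:50 PM on May 23.

11:50 PM on May 23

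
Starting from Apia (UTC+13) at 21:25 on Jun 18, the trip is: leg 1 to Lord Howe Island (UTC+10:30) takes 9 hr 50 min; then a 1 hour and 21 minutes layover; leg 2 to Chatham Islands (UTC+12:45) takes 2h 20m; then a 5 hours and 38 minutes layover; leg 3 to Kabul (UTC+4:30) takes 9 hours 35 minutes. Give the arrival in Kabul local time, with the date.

17:39 on June 19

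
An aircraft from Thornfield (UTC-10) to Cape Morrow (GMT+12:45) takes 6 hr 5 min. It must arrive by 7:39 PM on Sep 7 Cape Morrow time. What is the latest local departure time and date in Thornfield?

2:49 PM on September 6

Target arrival in UTC: 7:39 PM − 12:45 = 6:54 AM on Sep 7.
Subtract 6 hours 5 minutes → departure 12:49 AM UTC on Sep 7.
Thornfield is UTC−10:00: 12:49 AM − 10:00 = 2:49 PM on Sep 6.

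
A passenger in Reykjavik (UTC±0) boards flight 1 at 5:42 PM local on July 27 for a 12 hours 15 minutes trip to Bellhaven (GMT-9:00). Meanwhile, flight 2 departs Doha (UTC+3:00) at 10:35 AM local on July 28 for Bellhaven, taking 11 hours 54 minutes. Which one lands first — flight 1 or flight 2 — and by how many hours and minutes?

the first, by 13 hours 32 minutes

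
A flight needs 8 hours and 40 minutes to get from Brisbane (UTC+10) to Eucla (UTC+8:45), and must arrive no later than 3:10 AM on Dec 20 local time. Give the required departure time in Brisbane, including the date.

Target arrival in UTC: 3:10 AM − 8:45 = 6:25 PM on Dec 19.
Subtract 8 hours 40 minutes → departure 9:45 AM UTC on Dec 19.
Brisbane is UTC+10:00: 9:45 AM + 10:00 = 7:45 PM on Dec 19.

7:45 PM on Dec 19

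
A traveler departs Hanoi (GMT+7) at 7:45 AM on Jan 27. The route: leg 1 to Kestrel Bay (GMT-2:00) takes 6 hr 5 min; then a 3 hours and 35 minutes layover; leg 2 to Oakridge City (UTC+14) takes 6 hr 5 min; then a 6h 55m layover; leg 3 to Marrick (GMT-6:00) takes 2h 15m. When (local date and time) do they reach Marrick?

7:40 PM on January 27

Convert departure to UTC: 7:45 AM − 7:00 = 12:45 AM UTC on Jan 27.
Add 6 hours 5 minutes leg 1 → 6:50 AM UTC.
Add 3 hours and 35 minutes layover in Kestrel Bay → 10:25 AM UTC.
Add 6 hours and 5 minutes leg 2 → 4:30 PM UTC.
Add 6 hours 55 minutes layover in Oakridge City → 11:25 PM UTC.
Add 2 hours and 15 minutes leg 3 → 1:40 AM UTC (Jan 28).
Marrick is UTC−6:00, so local arrival = 1:40 AM − 6:00 = 7:40 PM on Jan 27.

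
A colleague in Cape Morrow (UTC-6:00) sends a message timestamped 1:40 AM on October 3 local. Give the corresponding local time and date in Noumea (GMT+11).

6:40 PM on October 3

Noumea is 17:00 ahead of Cape Morrow.
Shift by the zone difference: 1:40 AM + 17:00 = 6:40 PM on Oct 3 in Noumea.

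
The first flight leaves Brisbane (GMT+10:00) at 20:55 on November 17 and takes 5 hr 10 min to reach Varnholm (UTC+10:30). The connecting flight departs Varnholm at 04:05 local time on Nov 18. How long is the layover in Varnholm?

1 hour 30 minutes

Convert departure to UTC: 20:55 − 10:00 = 10:55 UTC on Nov 17.
Add 5 hours 10 minutes flight time → 16:05 UTC.
Varnholm is UTC+10:30, so local arrival = 16:05 + 10:30 = 02:35 on Nov 18.
Layover = 04:05 − 02:35 = 1 hour 30 minutes.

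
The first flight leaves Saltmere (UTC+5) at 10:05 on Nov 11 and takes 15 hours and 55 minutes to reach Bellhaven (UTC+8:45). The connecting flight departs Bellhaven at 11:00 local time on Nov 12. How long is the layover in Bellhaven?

5 hours 15 minutes

Convert departure to UTC: 10:05 − 5:00 = 05:05 UTC on Nov 11.
Add 15 hours 55 minutes flight time → 21:00 UTC.
Bellhaven is UTC+8:45, so local arrival = 21:00 + 8:45 = 05:45 on Nov 12.
Layover = 11:00 − 05:45 = 5 hours 15 minutes.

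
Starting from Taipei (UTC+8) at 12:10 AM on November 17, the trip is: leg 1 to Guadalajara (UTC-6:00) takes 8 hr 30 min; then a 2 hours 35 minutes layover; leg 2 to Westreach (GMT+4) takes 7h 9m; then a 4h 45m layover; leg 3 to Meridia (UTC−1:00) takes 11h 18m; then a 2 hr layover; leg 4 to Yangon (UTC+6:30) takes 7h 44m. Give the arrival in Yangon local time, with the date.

Convert departure to UTC: 12:10 AM − 8:00 = 4:10 PM UTC on Nov 16.
Add 8 hours 30 minutes leg 1 → 12:40 AM UTC (Nov 17).
Add 2 hours 35 minutes layover in Guadalajara → 3:15 AM UTC.
Add 7 hours 9 minutes leg 2 → 10:24 AM UTC.
Add 4 hours 45 minutes layover in Westreach → 3:09 PM UTC.
Add 11 hours 18 minutes leg 3 → 2:27 AM UTC (Nov 18).
Add 2 hours layover in Meridia → 4:27 AM UTC.
Add 7 hours 44 minutes leg 4 → 12:11 PM UTC.
Yangon is UTC+6:30, so local arrival = 12:11 PM + 6:30 = 6:41 PM on Nov 18.

6:41 PM on November 18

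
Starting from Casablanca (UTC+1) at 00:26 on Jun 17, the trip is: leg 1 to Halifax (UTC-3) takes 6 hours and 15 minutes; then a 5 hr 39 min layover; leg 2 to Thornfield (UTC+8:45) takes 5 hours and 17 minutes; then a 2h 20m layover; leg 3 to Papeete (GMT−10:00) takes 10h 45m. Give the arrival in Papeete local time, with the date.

Convert departure to UTC: 00:26 − 1:00 = 23:26 UTC on Jun 16.
Add 6 hours and 15 minutes leg 1 → 05:41 UTC (Jun 17).
Add 5 hours 39 minutes layover in Halifax → 11:20 UTC.
Add 5 hours 17 minutes leg 2 → 16:37 UTC.
Add 2 hours 20 minutes layover in Thornfield → 18:57 UTC.
Add 10 hours 45 minutes leg 3 → 05:42 UTC (Jun 18).
Papeete is UTC−10:00, so local arrival = 05:42 − 10:00 = 19:42 on Jun 17.

19:42 on June 17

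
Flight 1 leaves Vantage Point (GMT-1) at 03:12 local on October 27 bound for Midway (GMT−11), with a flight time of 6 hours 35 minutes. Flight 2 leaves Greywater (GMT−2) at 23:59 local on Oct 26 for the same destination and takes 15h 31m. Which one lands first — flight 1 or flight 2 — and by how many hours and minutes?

Flight 1 in UTC: 03:12 + 1:00 = 04:12 on Oct 27.
+6 hours and 35 minutes → arrive 10:47 UTC on Oct 27.
Flight 2 in UTC: 23:59 + 2:00 = 01:59 on Oct 27.
+15 hours 31 minutes → arrive 17:30 UTC on Oct 27.
Flight 1 lands earlier by 6 hours 43 minutes.

the first, by 6 hours 43 minutes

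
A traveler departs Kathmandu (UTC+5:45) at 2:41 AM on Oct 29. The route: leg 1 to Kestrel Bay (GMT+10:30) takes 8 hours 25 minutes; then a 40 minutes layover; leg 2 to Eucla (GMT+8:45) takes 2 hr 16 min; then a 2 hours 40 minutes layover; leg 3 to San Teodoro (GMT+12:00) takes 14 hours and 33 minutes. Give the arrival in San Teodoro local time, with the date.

Convert departure to UTC: 2:41 AM − 5:45 = 8:56 PM UTC on Oct 28.
Add 8 hours 25 minutes leg 1 → 5:21 AM UTC (Oct 29).
Add 40 minutes layover in Kestrel Bay → 6:01 AM UTC.
Add 2 hours 16 minutes leg 2 → 8:17 AM UTC.
Add 2 hours 40 minutes layover in Eucla → 10:57 AM UTC.
Add 14 hours and 33 minutes leg 3 → 1:30 AM UTC (Oct 30).
San Teodoro is UTC+12:00, so local arrival = 1:30 AM + 12:00 = 1:30 PM on Oct 30.

1:30 PM on October 30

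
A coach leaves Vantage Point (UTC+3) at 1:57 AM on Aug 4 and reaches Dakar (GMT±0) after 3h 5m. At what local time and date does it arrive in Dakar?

2:02 AM on August 4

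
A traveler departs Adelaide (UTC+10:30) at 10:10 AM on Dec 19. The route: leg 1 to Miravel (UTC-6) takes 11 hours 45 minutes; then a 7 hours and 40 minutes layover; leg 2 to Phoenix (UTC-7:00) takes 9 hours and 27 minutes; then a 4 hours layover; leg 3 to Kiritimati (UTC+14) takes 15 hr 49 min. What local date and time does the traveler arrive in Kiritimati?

2:21 PM on December 21

Convert departure to UTC: 10:10 AM − 10:30 = 11:40 PM UTC on Dec 18.
Add 11 hours 45 minutes leg 1 → 11:25 AM UTC (Dec 19).
Add 7 hours and 40 minutes layover in Miravel → 7:05 PM UTC.
Add 9 hours 27 minutes leg 2 → 4:32 AM UTC (Dec 20).
Add 4 hours layover in Phoenix → 8:32 AM UTC.
Add 15 hours 49 minutes leg 3 → 12:21 AM UTC (Dec 21).
Kiritimati is UTC+14:00, so local arrival = 12:21 AM + 14:00 = 2:21 PM on Dec 21.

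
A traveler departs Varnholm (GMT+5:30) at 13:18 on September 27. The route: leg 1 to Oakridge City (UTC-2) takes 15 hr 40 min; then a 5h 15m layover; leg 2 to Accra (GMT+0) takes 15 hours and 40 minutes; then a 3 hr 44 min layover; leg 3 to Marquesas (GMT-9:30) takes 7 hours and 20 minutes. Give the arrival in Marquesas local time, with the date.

Convert departure to UTC: 13:18 − 5:30 = 07:48 UTC on Sep 27.
Add 15 hours 40 minutes leg 1 → 23:28 UTC.
Add 5 hours 15 minutes layover in Oakridge City → 04:43 UTC (Sep 28).
Add 15 hours and 40 minutes leg 2 → 20:23 UTC.
Add 3 hours and 44 minutes layover in Accra → 00:07 UTC (Sep 29).
Add 7 hours 20 minutes leg 3 → 07:27 UTC.
Marquesas is UTC−9:30, so local arrival = 07:27 − 9:30 = 21:57 on Sep 28.

21:57 on September 28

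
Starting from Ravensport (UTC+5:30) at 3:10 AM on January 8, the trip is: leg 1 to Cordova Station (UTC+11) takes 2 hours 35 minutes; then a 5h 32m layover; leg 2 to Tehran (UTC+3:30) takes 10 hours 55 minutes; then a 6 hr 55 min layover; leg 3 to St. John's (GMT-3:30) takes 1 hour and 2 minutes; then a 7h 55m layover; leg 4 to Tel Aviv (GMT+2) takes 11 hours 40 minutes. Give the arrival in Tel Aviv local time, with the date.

10:14 PM on January 9

Convert departure to UTC: 3:10 AM − 5:30 = 9:40 PM UTC on Jan 7.
Add 2 hours 35 minutes leg 1 → 12:15 AM UTC (Jan 8).
Add 5 hours 32 minutes layover in Cordova Station → 5:47 AM UTC.
Add 10 hours 55 minutes leg 2 → 4:42 PM UTC.
Add 6 hours and 55 minutes layover in Tehran → 11:37 PM UTC.
Add 1 hour 2 minutes leg 3 → 12:39 AM UTC (Jan 9).
Add 7 hours and 55 minutes layover in St. John's → 8:34 AM UTC.
Add 11 hours 40 minutes leg 4 → 8:14 PM UTC.
Tel Aviv is UTC+2:00, so local arrival = 8:14 PM + 2:00 = 10:14 PM on Jan 9.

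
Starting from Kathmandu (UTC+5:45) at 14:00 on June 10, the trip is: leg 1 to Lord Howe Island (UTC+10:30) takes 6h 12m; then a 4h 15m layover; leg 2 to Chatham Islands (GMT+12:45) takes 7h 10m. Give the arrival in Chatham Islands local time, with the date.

Convert departure to UTC: 14:00 − 5:45 = 08:15 UTC on Jun 10.
Add 6 hours 12 minutes leg 1 → 14:27 UTC.
Add 4 hours 15 minutes layover in Lord Howe Island → 18:42 UTC.
Add 7 hours 10 minutes leg 2 → 01:52 UTC (Jun 11).
Chatham Islands is UTC+12:45, so local arrival = 01:52 + 12:45 = 14:37 on Jun 11.

14:37 on Jun 11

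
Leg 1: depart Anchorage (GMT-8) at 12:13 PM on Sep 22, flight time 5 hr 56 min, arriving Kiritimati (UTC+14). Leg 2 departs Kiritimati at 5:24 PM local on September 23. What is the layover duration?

Convert departure to UTC: 12:13 PM + 8:00 = 8:13 PM UTC on Sep 22.
Add 5 hours and 56 minutes flight time → 2:09 AM UTC (Sep 23).
Kiritimati is UTC+14:00, so local arrival = 2:09 AM + 14:00 = 4:09 PM on Sep 23.
Layover = 5:24 PM − 4:09 PM = 1 hour 15 minutes.

1 hour 15 minutes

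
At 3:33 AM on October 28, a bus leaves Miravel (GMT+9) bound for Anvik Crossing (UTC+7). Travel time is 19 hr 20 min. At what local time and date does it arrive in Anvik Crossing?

8:53 PM on October 28

Convert departure to UTC: 3:33 AM − 9:00 = 6:33 PM UTC on Oct 27.
Add 19 hours 20 minutes travel time → 1:53 PM UTC (Oct 28).
Anvik Crossing is UTC+7:00, so local arrival = 1:53 PM + 7:00 = 8:53 PM on Oct 28.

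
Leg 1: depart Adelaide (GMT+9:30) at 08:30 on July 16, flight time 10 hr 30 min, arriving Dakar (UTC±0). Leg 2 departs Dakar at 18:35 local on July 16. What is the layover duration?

Convert departure to UTC: 08:30 − 9:30 = 23:00 UTC on Jul 15.
Add 10 hours and 30 minutes flight time → 09:30 UTC (Jul 16).
Dakar is UTC+0, so local arrival is the same: 09:30 on Jul 16.
Layover = 18:35 − 09:30 = 9 hours 5 minutes.

9 hours 5 minutes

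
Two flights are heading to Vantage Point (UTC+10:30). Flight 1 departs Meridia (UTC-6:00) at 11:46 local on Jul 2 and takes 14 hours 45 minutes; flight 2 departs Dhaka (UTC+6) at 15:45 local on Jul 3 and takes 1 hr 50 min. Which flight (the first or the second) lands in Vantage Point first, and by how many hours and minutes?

the first, by 3 hours 4 minutes

Flight 1 in UTC: 11:46 + 6:00 = 17:46 on Jul 2.
+14 hours 45 minutes → arrive 08:31 UTC on Jul 3.
Flight 2 in UTC: 15:45 − 6:00 = 09:45 on Jul 3.
+1 hour 50 minutes → arrive 11:35 UTC on Jul 3.
Flight 1 lands earlier by 3 hours 4 minutes.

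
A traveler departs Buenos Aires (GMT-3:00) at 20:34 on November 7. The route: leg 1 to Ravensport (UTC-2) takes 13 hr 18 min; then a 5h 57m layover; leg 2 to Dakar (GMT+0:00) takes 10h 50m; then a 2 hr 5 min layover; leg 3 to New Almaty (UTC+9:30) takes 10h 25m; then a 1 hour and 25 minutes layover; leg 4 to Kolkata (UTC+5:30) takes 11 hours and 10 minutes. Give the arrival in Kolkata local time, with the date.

12:14 on November 10

Convert departure to UTC: 20:34 + 3:00 = 23:34 UTC on Nov 7.
Add 13 hours and 18 minutes leg 1 → 12:52 UTC (Nov 8).
Add 5 hours and 57 minutes layover in Ravensport → 18:49 UTC.
Add 10 hours and 50 minutes leg 2 → 05:39 UTC (Nov 9).
Add 2 hours and 5 minutes layover in Dakar → 07:44 UTC.
Add 10 hours 25 minutes leg 3 → 18:09 UTC.
Add 1 hour and 25 minutes layover in New Almaty → 19:34 UTC.
Add 11 hours and 10 minutes leg 4 → 06:44 UTC (Nov 10).
Kolkata is UTC+5:30, so local arrival = 06:44 + 5:30 = 12:14 on Nov 10.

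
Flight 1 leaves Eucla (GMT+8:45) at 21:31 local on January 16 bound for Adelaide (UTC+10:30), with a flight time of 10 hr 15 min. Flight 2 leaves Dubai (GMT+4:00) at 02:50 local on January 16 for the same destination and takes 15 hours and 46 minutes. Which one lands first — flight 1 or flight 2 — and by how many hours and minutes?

the second, by 8 hours 25 minutes

Flight 1 in UTC: 21:31 − 8:45 = 12:46 on Jan 16.
+10 hours 15 minutes → arrive 23:01 UTC on Jan 16.
Flight 2 in UTC: 02:50 − 4:00 = 22:50 on Jan 15.
+15 hours 46 minutes → arrive 14:36 UTC on Jan 16.
Flight 2 lands earlier by 8 hours 25 minutes.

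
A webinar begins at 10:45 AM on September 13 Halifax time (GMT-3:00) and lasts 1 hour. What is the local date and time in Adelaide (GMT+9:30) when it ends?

Adelaide is 12:30 ahead of Halifax.
After 1 hour it is 11:45 AM in Halifax.
Shift by the zone difference: 11:45 AM + 12:30 = 12:15 AM on Sep 14 in Adelaide.

12:15 AM on Sep 14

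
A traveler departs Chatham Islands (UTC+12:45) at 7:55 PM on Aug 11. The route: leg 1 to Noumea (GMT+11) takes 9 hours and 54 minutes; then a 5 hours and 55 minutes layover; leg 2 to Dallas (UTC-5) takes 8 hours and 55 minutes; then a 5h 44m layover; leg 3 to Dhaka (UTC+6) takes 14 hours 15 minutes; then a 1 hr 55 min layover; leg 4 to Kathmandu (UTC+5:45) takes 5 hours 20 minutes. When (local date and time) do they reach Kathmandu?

4:53 PM on August 13

Convert departure to UTC: 7:55 PM − 12:45 = 7:10 AM UTC on Aug 11.
Add 9 hours 54 minutes leg 1 → 5:04 PM UTC.
Add 5 hours 55 minutes layover in Noumea → 10:59 PM UTC.
Add 8 hours 55 minutes leg 2 → 7:54 AM UTC (Aug 12).
Add 5 hours 44 minutes layover in Dallas → 1:38 PM UTC.
Add 14 hours 15 minutes leg 3 → 3:53 AM UTC (Aug 13).
Add 1 hour and 55 minutes layover in Dhaka → 5:48 AM UTC.
Add 5 hours and 20 minutes leg 4 → 11:08 AM UTC.
Kathmandu is UTC+5:45, so local arrival = 11:08 AM + 5:45 = 4:53 PM on Aug 13.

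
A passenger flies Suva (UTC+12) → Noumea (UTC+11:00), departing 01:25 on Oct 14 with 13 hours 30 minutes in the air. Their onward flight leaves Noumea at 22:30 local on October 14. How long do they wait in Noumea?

8 hours 35 minutes

Convert departure to UTC: 01:25 − 12:00 = 13:25 UTC on Oct 13.
Add 13 hours and 30 minutes flight time → 02:55 UTC (Oct 14).
Noumea is UTC+11:00, so local arrival = 02:55 + 11:00 = 13:55 on Oct 14.
Layover = 22:30 − 13:55 = 8 hours 35 minutes.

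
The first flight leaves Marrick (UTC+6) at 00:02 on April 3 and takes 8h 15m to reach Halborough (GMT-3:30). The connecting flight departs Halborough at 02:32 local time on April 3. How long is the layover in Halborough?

3 hours 45 minutes

Convert departure to UTC: 00:02 − 6:00 = 18:02 UTC on Apr 2.
Add 8 hours 15 minutes flight time → 02:17 UTC (Apr 3).
Halborough is UTC−3:30, so local arrival = 02:17 − 3:30 = 22:47 on Apr 2.
Layover = 02:32 − 22:47 (+1 day) = 3 hours 45 minutes.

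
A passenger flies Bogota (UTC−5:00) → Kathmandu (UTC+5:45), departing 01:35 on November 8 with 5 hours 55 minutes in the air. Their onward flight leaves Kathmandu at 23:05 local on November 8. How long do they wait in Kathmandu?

4 hours 50 minutes

Convert departure to UTC: 01:35 + 5:00 = 06:35 UTC on Nov 8.
Add 5 hours 55 minutes flight time → 12:30 UTC.
Kathmandu is UTC+5:45, so local arrival = 12:30 + 5:45 = 18:15 on Nov 8.
Layover = 23:05 − 18:15 = 4 hours 50 minutes.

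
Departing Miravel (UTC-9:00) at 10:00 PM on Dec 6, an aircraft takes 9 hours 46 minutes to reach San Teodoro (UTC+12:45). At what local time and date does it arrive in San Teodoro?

5:31 AM on December 8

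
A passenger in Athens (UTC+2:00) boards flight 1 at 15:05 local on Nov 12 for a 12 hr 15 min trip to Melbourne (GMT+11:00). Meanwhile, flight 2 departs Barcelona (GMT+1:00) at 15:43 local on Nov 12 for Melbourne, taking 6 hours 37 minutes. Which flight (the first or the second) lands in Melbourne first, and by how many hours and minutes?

the second, by 4 hours

Flight 1 in UTC: 15:05 − 2:00 = 13:05 on Nov 12.
+12 hours and 15 minutes → arrive 01:20 UTC on Nov 13.
Flight 2 in UTC: 15:43 − 1:00 = 14:43 on Nov 12.
+6 hours and 37 minutes → arrive 21:20 UTC on Nov 12.
Flight 2 lands earlier by 4 hours.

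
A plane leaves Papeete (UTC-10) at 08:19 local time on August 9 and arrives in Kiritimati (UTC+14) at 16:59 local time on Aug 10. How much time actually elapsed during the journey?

Departure in UTC: 08:19 + 10:00 = 18:19 on Aug 9.
Arrival in UTC: 16:59 − 14:00 = 02:59 on Aug 10.
Elapsed = 02:59 − 18:19 (+1 day) = 8 hours 40 minutes.

8 hours 40 minutes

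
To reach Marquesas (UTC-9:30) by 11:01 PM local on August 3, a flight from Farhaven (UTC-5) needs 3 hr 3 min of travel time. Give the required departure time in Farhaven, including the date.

Target arrival in UTC: 11:01 PM + 9:30 = 8:31 AM on Aug 4.
Subtract 3 hours 3 minutes → departure 5:28 AM UTC on Aug 4.
Farhaven is UTC−5:00: 5:28 AM − 5:00 = 12:28 AM on Aug 4.

12:28 AM on Aug 4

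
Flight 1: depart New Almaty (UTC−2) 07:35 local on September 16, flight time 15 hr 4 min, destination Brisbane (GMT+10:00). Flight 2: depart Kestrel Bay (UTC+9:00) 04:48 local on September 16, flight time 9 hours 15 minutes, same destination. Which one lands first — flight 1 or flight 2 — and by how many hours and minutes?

Flight 1 in UTC: 07:35 + 2:00 = 09:35 on Sep 16.
+15 hours 4 minutes → arrive 00:39 UTC on Sep 17.
Flight 2 in UTC: 04:48 − 9:00 = 19:48 on Sep 15.
+9 hours and 15 minutes → arrive 05:03 UTC on Sep 16.
Flight 2 lands earlier by 19 hours 36 minutes.

the second, by 19 hours 36 minutes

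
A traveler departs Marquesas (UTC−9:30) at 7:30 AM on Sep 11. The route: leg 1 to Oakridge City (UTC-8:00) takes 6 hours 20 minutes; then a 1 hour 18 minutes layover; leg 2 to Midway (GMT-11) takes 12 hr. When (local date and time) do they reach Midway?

Convert departure to UTC: 7:30 AM + 9:30 = 5:00 PM UTC on Sep 11.
Add 6 hours 20 minutes leg 1 → 11:20 PM UTC.
Add 1 hour and 18 minutes layover in Oakridge City → 12:38 AM UTC (Sep 12).
Add 12 hours leg 2 → 12:38 PM UTC.
Midway is UTC−11:00, so local arrival = 12:38 PM − 11:00 = 1:38 AM on Sep 12.

1:38 AM on Sep 12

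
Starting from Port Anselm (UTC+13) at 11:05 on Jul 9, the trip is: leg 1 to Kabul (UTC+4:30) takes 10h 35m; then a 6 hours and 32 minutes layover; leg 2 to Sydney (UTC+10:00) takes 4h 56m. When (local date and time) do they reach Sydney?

Convert departure to UTC: 11:05 − 13:00 = 22:05 UTC on Jul 8.
Add 10 hours 35 minutes leg 1 → 08:40 UTC (Jul 9).
Add 6 hours 32 minutes layover in Kabul → 15:12 UTC.
Add 4 hours and 56 minutes leg 2 → 20:08 UTC.
Sydney is UTC+10:00, so local arrival = 20:08 + 10:00 = 06:08 on Jul 10.

06:08 on July 10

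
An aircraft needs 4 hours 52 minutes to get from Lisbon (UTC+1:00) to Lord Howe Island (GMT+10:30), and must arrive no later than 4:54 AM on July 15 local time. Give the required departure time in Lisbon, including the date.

2:32 PM on Jul 14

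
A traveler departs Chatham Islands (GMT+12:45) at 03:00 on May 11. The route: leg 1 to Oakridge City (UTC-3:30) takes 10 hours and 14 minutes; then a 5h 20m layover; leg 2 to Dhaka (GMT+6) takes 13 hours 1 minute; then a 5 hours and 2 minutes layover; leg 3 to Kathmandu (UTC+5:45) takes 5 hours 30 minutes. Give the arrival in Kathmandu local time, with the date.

11:07 on May 12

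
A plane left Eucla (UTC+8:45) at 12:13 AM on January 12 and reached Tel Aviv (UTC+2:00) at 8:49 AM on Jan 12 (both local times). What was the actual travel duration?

Tel Aviv is 6:45 behind Eucla.
Clock-face elapsed time (ignoring zones) is 8 hours 36 minutes.
Actual elapsed = 8 hours 36 minutes + 6:45 = 15 hours 21 minutes.

15 hours 21 minutes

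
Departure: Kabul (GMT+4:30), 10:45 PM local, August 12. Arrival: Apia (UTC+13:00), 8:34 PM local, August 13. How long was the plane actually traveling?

Departure in UTC: 10:45 PM − 4:30 = 6:15 PM on Aug 12.
Arrival in UTC: 8:34 PM − 13:00 = 7:34 AM on Aug 13.
Elapsed = 7:34 AM − 6:15 PM (+1 day) = 13 hours 19 minutes.

13 hours 19 minutes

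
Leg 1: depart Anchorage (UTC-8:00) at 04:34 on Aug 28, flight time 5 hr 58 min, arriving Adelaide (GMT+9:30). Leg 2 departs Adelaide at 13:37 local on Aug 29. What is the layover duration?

Convert departure to UTC: 04:34 + 8:00 = 12:34 UTC on Aug 28.
Add 5 hours 58 minutes flight time → 18:32 UTC.
Adelaide is UTC+9:30, so local arrival = 18:32 + 9:30 = 04:02 on Aug 29.
Layover = 13:37 − 04:02 = 9 hours 35 minutes.

9 hours 35 minutes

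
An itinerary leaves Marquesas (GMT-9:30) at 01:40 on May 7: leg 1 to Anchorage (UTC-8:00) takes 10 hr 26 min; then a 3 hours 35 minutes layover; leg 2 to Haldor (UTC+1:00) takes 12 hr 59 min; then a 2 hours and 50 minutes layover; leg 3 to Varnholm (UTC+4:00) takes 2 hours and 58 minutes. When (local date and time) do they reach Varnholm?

Convert departure to UTC: 01:40 + 9:30 = 11:10 UTC on May 7.
Add 10 hours and 26 minutes leg 1 → 21:36 UTC.
Add 3 hours 35 minutes layover in Anchorage → 01:11 UTC (May 8).
Add 12 hours and 59 minutes leg 2 → 14:10 UTC.
Add 2 hours and 50 minutes layover in Haldor → 17:00 UTC.
Add 2 hours and 58 minutes leg 3 → 19:58 UTC.
Varnholm is UTC+4:00, so local arrival = 19:58 + 4:00 = 23:58 on May 8.

23:58 on May 8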